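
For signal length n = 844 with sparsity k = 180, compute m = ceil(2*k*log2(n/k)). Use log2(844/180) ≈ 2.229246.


log2(n/k) = log2(844/180) ≈ 2.229246.
2*k*log2(n/k) ≈ 2*180*2.229246 = 802.52856.
m = ceil(802.52856) = 803.

803


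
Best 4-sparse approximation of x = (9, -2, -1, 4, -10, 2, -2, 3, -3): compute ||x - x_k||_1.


Sorted |x_i| descending: [10, 9, 4, 3, 3, 2, 2, 2, 1]
Keep top 4: [10, 9, 4, 3]
Tail entries: [3, 2, 2, 2, 1]
L1 error = sum of tail = 10.

10


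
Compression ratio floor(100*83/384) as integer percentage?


100*m/n = 100*83/384 ≈ 21.6146.
floor = 21.

21


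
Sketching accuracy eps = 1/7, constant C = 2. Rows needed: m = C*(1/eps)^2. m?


1/eps = 7.
(1/eps)^2 = 49.
m = 2*49 = 98.

98


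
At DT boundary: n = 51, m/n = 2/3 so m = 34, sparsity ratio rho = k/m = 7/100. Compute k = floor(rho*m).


m = 2/3*51 = 34.
rho = 7/100.
rho*m = 7/100*34 = 2.38.
k = floor(2.38) = 2.

2


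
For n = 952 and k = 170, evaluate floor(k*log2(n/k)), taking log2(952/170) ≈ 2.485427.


log2(n/k) = log2(952/170) ≈ 2.485427.
k*log2(n/k) ≈ 170*2.485427 = 422.52259.
floor(422.52259) = 422.

422


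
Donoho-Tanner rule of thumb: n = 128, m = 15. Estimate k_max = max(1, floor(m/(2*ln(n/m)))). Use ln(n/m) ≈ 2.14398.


n/m = 128/15.
ln(n/m) ≈ 2.14398.
2*ln(n/m) ≈ 4.28796.
m/(2*ln(n/m)) ≈ 15/4.28796 ≈ 3.4982.
floor = 3.
k_max = max(1, 3) = 3.

3


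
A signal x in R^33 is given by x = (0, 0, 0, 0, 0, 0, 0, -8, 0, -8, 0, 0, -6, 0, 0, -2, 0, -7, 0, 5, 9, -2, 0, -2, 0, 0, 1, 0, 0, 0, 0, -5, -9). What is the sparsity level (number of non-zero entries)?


Non-zero positions: [7, 9, 12, 15, 17, 19, 20, 21, 23, 26, 31, 32].
Sparsity = 12.

12


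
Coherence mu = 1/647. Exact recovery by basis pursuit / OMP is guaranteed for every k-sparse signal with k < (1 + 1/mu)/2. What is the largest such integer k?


1/mu = 647.
1 + 1/mu = 648.
(1 + 1/mu)/2 = 324 is an integer and the inequality is strict, so k_max = 324 - 1 = 323.

323


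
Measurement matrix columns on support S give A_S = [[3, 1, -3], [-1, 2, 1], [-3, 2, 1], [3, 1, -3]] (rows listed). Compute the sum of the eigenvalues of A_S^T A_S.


Sum of eigenvalues of A_S^T A_S = trace(A_S^T A_S) = sum of squared column norms of A_S.
A_S^T A_S diagonal: [28, 10, 20].
trace = 28 + 10 + 20 = 58.

58


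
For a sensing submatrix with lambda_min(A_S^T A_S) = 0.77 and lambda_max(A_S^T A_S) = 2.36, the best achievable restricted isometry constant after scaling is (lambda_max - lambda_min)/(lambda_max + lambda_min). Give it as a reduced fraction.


lambda_max - lambda_min = 2.36 - 0.77 = 1.59.
lambda_max + lambda_min = 2.36 + 0.77 = 3.13.
delta = 1.59/3.13 = 159/313.

159/313


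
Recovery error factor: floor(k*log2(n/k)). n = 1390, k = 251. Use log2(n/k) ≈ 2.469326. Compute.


log2(n/k) = log2(1390/251) ≈ 2.469326.
k*log2(n/k) ≈ 251*2.469326 = 619.800826.
floor(619.800826) = 619.

619


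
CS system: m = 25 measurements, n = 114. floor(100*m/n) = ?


100*m/n = 100*25/114 ≈ 21.9298.
floor = 21.

21


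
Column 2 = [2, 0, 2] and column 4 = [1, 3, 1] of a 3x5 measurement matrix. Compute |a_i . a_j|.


Inner product: 2*1 + 0*3 + 2*1
Products: [2, 0, 2]
Sum = 4.
|dot| = 4.

4


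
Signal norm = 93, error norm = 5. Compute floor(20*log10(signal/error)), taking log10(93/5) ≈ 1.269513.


||x||/||e|| = 93/5.
log10(93/5) ≈ 1.269513.
20*log10(||x||/||e||) ≈ 20*1.269513 = 25.39026.
floor(25.39026) = 25.

25


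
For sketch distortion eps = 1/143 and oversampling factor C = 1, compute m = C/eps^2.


1/eps = 143.
(1/eps)^2 = 20449.
m = 1*20449 = 20449.

20449


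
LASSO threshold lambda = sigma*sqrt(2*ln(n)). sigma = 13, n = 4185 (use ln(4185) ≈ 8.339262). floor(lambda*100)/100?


ln(4185) ≈ 8.339262.
2*ln(n) ≈ 16.678524.
sqrt(2*ln(n)) ≈ sqrt(16.678524) ≈ 4.083935.
lambda ≈ 13*4.083935 = 53.091155.
floor(lambda*100)/100 = 53.09.

53.09


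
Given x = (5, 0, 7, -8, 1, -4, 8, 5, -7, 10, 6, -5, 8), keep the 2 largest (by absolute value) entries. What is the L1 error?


Sorted |x_i| descending: [10, 8, 8, 8, 7, 7, 6, 5, 5, 5, 4, 1, 0]
Keep top 2: [10, 8]
Tail entries: [8, 8, 7, 7, 6, 5, 5, 5, 4, 1, 0]
L1 error = sum of tail = 56.

56


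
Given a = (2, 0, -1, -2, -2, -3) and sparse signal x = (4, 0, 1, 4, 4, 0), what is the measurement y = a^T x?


Non-zero terms: ['2*4', '-1*1', '-2*4', '-2*4']
Products: [8, -1, -8, -8]
y = sum = -9.

-9


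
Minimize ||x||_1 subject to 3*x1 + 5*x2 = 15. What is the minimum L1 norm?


Axis intercepts:
  x1 = 5, x2 = 0: L1 = 5
  x1 = 0, x2 = 3: L1 = 3
x* = (0, 3)
||x*||_1 = 3.

3


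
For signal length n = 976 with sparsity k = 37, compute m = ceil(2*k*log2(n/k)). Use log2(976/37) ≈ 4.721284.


log2(n/k) = log2(976/37) ≈ 4.721284.
2*k*log2(n/k) ≈ 2*37*4.721284 = 349.375016.
m = ceil(349.375016) = 350.

350


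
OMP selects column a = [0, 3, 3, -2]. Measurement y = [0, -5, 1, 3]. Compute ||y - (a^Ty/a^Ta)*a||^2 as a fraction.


a^T a = 22.
a^T y = -18.
coeff = -18/22 = -9/11.
||r||^2 = 223/11.

223/11


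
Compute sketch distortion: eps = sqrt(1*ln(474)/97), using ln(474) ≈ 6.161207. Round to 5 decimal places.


ln(474) ≈ 6.161207.
1*ln(N)/m ≈ 1*6.161207/97 ≈ 0.0635176.
eps = sqrt(0.0635176) ≈ 0.252027 ≈ 0.25203.

0.25203


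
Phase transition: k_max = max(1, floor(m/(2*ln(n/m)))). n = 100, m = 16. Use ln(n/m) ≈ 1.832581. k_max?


n/m = 100/16 = 25/4.
ln(n/m) ≈ 1.832581.
2*ln(n/m) ≈ 3.665162.
m/(2*ln(n/m)) ≈ 16/3.665162 ≈ 4.3654.
floor = 4.
k_max = max(1, 4) = 4.

4


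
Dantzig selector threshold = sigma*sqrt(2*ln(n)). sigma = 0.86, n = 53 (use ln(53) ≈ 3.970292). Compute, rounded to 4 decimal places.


ln(53) ≈ 3.970292.
2*ln(n) ≈ 7.940584.
sqrt(2*ln(n)) ≈ sqrt(7.940584) ≈ 2.817904.
threshold ≈ 0.86*2.817904 = 2.42339744 ≈ 2.4234.

2.4234


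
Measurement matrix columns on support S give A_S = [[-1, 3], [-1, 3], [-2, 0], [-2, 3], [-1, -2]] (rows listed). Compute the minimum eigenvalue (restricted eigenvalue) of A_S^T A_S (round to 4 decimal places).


A_S^T A_S = [[11, -10], [-10, 31]].
trace = 42.
det = 241.
disc = trace^2 - 4*det = 1764 - 4*241 = 800.
sqrt(800) ≈ 28.284271.
lam_min = (42 - sqrt(800))/2 ≈ (42 - 28.284271)/2 = 6.8578645 ≈ 6.8579.

6.8579


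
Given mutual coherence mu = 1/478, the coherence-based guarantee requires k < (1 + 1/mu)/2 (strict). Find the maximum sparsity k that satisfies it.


1/mu = 478.
1 + 1/mu = 479.
(1 + 1/mu)/2 = 239.5 is not an integer, so k_max = floor(239.5) = 239.

239


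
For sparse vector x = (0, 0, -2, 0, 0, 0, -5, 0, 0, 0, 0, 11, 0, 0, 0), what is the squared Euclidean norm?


Non-zero entries: [(2, -2), (6, -5), (11, 11)]
Squares: [4, 25, 121]
||x||_2^2 = sum = 150.

150


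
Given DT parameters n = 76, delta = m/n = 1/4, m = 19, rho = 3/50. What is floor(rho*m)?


m = 1/4*76 = 19.
rho = 3/50.
rho*m = 3/50*19 = 1.14.
k = floor(1.14) = 1.

1


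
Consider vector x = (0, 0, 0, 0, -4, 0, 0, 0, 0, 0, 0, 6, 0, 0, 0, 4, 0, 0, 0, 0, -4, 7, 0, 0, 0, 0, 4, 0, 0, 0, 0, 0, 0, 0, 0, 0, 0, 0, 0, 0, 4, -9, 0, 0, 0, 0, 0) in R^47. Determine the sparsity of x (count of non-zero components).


Non-zero positions: [4, 11, 15, 20, 21, 26, 40, 41].
Sparsity = 8.

8


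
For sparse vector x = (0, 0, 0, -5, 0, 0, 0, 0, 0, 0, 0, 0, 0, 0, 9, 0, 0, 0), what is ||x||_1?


Non-zero entries: [(3, -5), (14, 9)]
Absolute values: [5, 9]
||x||_1 = sum = 14.

14


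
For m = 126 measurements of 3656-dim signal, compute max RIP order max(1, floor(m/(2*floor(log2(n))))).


floor(log2(3656)) = 11.
2*11 = 22.
m/(2*floor(log2(n))) = 126/22 ≈ 5.7273.
floor = 5.
k = max(1, 5) = 5.

5


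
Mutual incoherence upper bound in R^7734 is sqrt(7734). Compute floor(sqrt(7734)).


87^2 = 7569 <= 7734 < 7744 = 88^2, so 87 <= sqrt(7734) < 88.
floor(sqrt(7734)) = 87.

87


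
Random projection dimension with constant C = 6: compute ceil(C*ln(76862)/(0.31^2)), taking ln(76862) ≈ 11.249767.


ln(76862) ≈ 11.249767.
eps^2 = 0.31^2 = 0.0961.
C*ln(N)/eps^2 ≈ 6*11.249767/0.0961 ≈ 702.3788.
m = ceil(702.3788) = 703.

703


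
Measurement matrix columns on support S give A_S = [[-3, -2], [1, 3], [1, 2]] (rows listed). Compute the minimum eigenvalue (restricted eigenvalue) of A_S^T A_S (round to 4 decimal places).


A_S^T A_S = [[11, 11], [11, 17]].
trace = 28.
det = 66.
disc = trace^2 - 4*det = 784 - 4*66 = 520.
sqrt(520) ≈ 22.803509.
lam_min = (28 - sqrt(520))/2 ≈ (28 - 22.803509)/2 = 2.5982455 ≈ 2.5982.

2.5982


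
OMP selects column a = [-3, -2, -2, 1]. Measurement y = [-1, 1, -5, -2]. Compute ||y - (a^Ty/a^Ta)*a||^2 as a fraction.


a^T a = 18.
a^T y = 9.
coeff = 9/18 = 1/2.
||r||^2 = 53/2.

53/2


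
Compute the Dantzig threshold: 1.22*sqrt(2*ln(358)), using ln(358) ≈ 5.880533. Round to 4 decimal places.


ln(358) ≈ 5.880533.
2*ln(n) ≈ 11.761066.
sqrt(2*ln(n)) ≈ sqrt(11.761066) ≈ 3.429441.
threshold ≈ 1.22*3.429441 = 4.18391802 ≈ 4.1839.

4.1839


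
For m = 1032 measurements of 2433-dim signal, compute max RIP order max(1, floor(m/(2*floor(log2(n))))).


floor(log2(2433)) = 11.
2*11 = 22.
m/(2*floor(log2(n))) = 1032/22 ≈ 46.9091.
floor = 46.
k = max(1, 46) = 46.

46


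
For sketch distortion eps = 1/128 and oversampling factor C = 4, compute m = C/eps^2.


1/eps = 128.
(1/eps)^2 = 16384.
m = 4*16384 = 65536.

65536


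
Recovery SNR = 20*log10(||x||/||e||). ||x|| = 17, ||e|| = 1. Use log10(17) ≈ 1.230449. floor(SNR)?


||x||/||e|| = 17/1 = 17.
log10(17) ≈ 1.230449.
20*log10(||x||/||e||) ≈ 20*1.230449 = 24.60898.
floor(24.60898) = 24.

24


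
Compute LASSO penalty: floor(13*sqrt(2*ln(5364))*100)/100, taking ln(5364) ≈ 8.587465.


ln(5364) ≈ 8.587465.
2*ln(n) ≈ 17.17493.
sqrt(2*ln(n)) ≈ sqrt(17.17493) ≈ 4.144265.
lambda ≈ 13*4.144265 = 53.875445.
floor(lambda*100)/100 = 53.87.

53.87


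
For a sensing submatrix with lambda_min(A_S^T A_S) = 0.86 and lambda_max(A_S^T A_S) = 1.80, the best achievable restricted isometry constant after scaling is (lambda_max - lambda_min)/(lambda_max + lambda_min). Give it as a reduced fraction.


lambda_max - lambda_min = 1.80 - 0.86 = 0.94.
lambda_max + lambda_min = 1.80 + 0.86 = 2.66.
delta = 0.94/2.66 = 94/266 = 47/133.

47/133


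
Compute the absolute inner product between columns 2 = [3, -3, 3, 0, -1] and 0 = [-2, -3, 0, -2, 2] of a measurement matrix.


Inner product: 3*-2 + -3*-3 + 3*0 + 0*-2 + -1*2
Products: [-6, 9, 0, 0, -2]
Sum = 1.
|dot| = 1.

1


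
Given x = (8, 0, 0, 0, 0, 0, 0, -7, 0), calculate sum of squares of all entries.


Non-zero entries: [(0, 8), (7, -7)]
Squares: [64, 49]
||x||_2^2 = sum = 113.

113


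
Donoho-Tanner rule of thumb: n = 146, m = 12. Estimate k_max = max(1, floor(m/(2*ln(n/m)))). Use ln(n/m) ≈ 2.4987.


n/m = 146/12 = 73/6.
ln(n/m) ≈ 2.4987.
2*ln(n/m) ≈ 4.9974.
m/(2*ln(n/m)) ≈ 12/4.9974 ≈ 2.4012.
floor = 2.
k_max = max(1, 2) = 2.

2


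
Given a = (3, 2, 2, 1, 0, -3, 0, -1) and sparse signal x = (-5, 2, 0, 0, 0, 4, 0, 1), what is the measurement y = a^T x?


Non-zero terms: ['3*-5', '2*2', '-3*4', '-1*1']
Products: [-15, 4, -12, -1]
y = sum = -24.

-24


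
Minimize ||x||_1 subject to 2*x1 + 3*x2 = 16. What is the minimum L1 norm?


Axis intercepts:
  x1 = 8, x2 = 0: L1 = 8
  x1 = 0, x2 = 16/3: L1 = 16/3
x* = (0, 16/3)
||x*||_1 = 16/3.

16/3


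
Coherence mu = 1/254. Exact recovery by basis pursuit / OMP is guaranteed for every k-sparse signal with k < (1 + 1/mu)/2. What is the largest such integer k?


1/mu = 254.
1 + 1/mu = 255.
(1 + 1/mu)/2 = 127.5 is not an integer, so k_max = floor(127.5) = 127.

127


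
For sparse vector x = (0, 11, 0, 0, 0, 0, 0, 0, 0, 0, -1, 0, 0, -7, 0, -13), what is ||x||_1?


Non-zero entries: [(1, 11), (10, -1), (13, -7), (15, -13)]
Absolute values: [11, 1, 7, 13]
||x||_1 = sum = 32.

32


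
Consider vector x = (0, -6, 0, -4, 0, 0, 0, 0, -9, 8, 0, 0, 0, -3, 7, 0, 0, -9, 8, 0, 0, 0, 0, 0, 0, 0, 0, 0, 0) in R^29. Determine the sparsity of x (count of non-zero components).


Non-zero positions: [1, 3, 8, 9, 13, 14, 17, 18].
Sparsity = 8.

8


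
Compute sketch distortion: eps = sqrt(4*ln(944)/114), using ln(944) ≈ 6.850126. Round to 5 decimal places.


ln(944) ≈ 6.850126.
4*ln(N)/m ≈ 4*6.850126/114 ≈ 0.2403553.
eps = sqrt(0.2403553) ≈ 0.4902604 ≈ 0.49026.

0.49026


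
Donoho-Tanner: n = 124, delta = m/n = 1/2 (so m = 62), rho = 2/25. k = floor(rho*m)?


m = 1/2*124 = 62.
rho = 2/25.
rho*m = 2/25*62 = 4.96.
k = floor(4.96) = 4.

4


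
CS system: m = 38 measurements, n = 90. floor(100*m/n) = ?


100*m/n = 100*38/90 ≈ 42.2222.
floor = 42.

42


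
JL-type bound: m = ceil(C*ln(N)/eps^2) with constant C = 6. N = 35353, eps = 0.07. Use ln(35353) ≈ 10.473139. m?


ln(35353) ≈ 10.473139.
eps^2 = 0.07^2 = 0.0049.
C*ln(N)/eps^2 ≈ 6*10.473139/0.0049 ≈ 12824.2518.
m = ceil(12824.2518) = 12825.

12825


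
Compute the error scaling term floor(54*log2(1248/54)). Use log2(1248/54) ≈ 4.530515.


log2(n/k) = log2(1248/54) ≈ 4.530515.
k*log2(n/k) ≈ 54*4.530515 = 244.64781.
floor(244.64781) = 244.

244


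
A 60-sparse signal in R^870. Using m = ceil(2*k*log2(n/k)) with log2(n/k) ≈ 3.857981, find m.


log2(n/k) = log2(870/60) ≈ 3.857981.
2*k*log2(n/k) ≈ 2*60*3.857981 = 462.95772.
m = ceil(462.95772) = 463.

463


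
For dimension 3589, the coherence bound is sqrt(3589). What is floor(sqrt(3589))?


59^2 = 3481 <= 3589 < 3600 = 60^2, so 59 <= sqrt(3589) < 60.
floor(sqrt(3589)) = 59.

59


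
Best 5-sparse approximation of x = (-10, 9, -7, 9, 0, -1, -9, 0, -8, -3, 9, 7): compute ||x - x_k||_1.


Sorted |x_i| descending: [10, 9, 9, 9, 9, 8, 7, 7, 3, 1, 0, 0]
Keep top 5: [10, 9, 9, 9, 9]
Tail entries: [8, 7, 7, 3, 1, 0, 0]
L1 error = sum of tail = 26.

26


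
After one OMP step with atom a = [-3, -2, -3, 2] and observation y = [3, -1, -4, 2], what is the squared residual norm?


a^T a = 26.
a^T y = 9.
coeff = 9/26 = 9/26.
||r||^2 = 699/26.

699/26


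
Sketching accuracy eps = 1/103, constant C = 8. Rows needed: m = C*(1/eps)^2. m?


1/eps = 103.
(1/eps)^2 = 10609.
m = 8*10609 = 84872.

84872


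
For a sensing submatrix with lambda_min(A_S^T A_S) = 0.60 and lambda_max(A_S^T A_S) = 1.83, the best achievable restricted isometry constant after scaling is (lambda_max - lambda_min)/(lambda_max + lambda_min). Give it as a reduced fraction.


lambda_max - lambda_min = 1.83 - 0.60 = 1.23.
lambda_max + lambda_min = 1.83 + 0.60 = 2.43.
delta = 1.23/2.43 = 123/243 = 41/81.

41/81


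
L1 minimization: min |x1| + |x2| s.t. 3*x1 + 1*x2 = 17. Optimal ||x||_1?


Axis intercepts:
  x1 = 17/3, x2 = 0: L1 = 17/3
  x1 = 0, x2 = 17: L1 = 17
x* = (17/3, 0)
||x*||_1 = 17/3.

17/3


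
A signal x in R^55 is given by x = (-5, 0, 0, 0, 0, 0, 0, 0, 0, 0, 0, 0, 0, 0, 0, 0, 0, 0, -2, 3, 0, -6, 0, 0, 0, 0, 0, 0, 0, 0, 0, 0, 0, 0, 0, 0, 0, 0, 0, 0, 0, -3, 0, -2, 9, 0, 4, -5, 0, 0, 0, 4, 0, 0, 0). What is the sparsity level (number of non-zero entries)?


Non-zero positions: [0, 18, 19, 21, 41, 43, 44, 46, 47, 51].
Sparsity = 10.

10


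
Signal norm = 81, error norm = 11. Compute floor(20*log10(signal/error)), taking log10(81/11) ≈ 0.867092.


||x||/||e|| = 81/11.
log10(81/11) ≈ 0.867092.
20*log10(||x||/||e||) ≈ 20*0.867092 = 17.34184.
floor(17.34184) = 17.

17


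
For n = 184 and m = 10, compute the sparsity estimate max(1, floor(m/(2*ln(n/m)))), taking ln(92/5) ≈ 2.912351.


n/m = 184/10 = 92/5.
ln(n/m) ≈ 2.912351.
2*ln(n/m) ≈ 5.824702.
m/(2*ln(n/m)) ≈ 10/5.824702 ≈ 1.7168.
floor = 1.
k_max = max(1, 1) = 1.

1


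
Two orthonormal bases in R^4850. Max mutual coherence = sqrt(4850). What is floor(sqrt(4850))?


69^2 = 4761 <= 4850 < 4900 = 70^2, so 69 <= sqrt(4850) < 70.
floor(sqrt(4850)) = 69.

69


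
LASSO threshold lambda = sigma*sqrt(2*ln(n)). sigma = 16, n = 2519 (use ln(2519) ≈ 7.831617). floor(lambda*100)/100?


ln(2519) ≈ 7.831617.
2*ln(n) ≈ 15.663234.
sqrt(2*ln(n)) ≈ sqrt(15.663234) ≈ 3.95768.
lambda ≈ 16*3.95768 = 63.32288.
floor(lambda*100)/100 = 63.32.

63.32


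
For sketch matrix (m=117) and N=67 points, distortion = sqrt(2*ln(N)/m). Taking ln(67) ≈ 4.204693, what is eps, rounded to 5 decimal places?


ln(67) ≈ 4.204693.
2*ln(N)/m ≈ 2*4.204693/117 ≈ 0.07187509.
eps = sqrt(0.07187509) ≈ 0.2680953 ≈ 0.26810.

0.26810


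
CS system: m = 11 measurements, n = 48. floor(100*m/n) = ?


100*m/n = 100*11/48 ≈ 22.9167.
floor = 22.

22


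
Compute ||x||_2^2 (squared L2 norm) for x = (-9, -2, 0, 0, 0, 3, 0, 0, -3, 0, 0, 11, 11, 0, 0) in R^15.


Non-zero entries: [(0, -9), (1, -2), (5, 3), (8, -3), (11, 11), (12, 11)]
Squares: [81, 4, 9, 9, 121, 121]
||x||_2^2 = sum = 345.

345


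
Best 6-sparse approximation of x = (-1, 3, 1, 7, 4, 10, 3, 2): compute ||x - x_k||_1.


Sorted |x_i| descending: [10, 7, 4, 3, 3, 2, 1, 1]
Keep top 6: [10, 7, 4, 3, 3, 2]
Tail entries: [1, 1]
L1 error = sum of tail = 2.

2


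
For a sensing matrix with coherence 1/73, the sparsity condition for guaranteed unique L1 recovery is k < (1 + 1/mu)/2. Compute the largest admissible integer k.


1/mu = 73.
1 + 1/mu = 74.
(1 + 1/mu)/2 = 37 is an integer and the inequality is strict, so k_max = 37 - 1 = 36.

36


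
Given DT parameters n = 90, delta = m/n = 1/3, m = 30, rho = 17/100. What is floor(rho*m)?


m = 1/3*90 = 30.
rho = 17/100.
rho*m = 17/100*30 = 5.1.
k = floor(5.1) = 5.

5


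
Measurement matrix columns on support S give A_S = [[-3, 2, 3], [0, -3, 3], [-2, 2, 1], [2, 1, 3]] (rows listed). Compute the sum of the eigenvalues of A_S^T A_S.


Sum of eigenvalues of A_S^T A_S = trace(A_S^T A_S) = sum of squared column norms of A_S.
A_S^T A_S diagonal: [17, 18, 28].
trace = 17 + 18 + 28 = 63.

63


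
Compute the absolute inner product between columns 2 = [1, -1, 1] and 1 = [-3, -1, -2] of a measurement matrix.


Inner product: 1*-3 + -1*-1 + 1*-2
Products: [-3, 1, -2]
Sum = -4.
|dot| = 4.

4


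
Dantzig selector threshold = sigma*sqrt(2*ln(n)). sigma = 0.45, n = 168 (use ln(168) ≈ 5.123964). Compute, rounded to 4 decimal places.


ln(168) ≈ 5.123964.
2*ln(n) ≈ 10.247928.
sqrt(2*ln(n)) ≈ sqrt(10.247928) ≈ 3.201239.
threshold ≈ 0.45*3.201239 = 1.44055755 ≈ 1.4406.

1.4406


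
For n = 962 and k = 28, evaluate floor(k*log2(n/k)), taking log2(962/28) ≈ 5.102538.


log2(n/k) = log2(962/28) ≈ 5.102538.
k*log2(n/k) ≈ 28*5.102538 = 142.871064.
floor(142.871064) = 142.

142


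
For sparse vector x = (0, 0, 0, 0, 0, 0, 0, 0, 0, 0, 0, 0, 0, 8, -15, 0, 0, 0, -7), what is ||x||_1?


Non-zero entries: [(13, 8), (14, -15), (18, -7)]
Absolute values: [8, 15, 7]
||x||_1 = sum = 30.

30


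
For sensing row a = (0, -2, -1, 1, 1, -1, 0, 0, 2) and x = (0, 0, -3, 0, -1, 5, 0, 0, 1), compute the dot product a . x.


Non-zero terms: ['-1*-3', '1*-1', '-1*5', '2*1']
Products: [3, -1, -5, 2]
y = sum = -1.

-1


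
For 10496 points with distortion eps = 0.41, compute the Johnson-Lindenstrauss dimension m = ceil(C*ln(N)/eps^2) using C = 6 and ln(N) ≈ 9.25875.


ln(10496) ≈ 9.25875.
eps^2 = 0.41^2 = 0.1681.
C*ln(N)/eps^2 ≈ 6*9.25875/0.1681 ≈ 330.4729.
m = ceil(330.4729) = 331.

331


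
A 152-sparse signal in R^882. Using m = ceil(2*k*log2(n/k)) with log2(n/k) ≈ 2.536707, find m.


log2(n/k) = log2(882/152) ≈ 2.536707.
2*k*log2(n/k) ≈ 2*152*2.536707 = 771.158928.
m = ceil(771.158928) = 772.

772


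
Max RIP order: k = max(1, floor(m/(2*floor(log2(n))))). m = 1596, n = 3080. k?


floor(log2(3080)) = 11.
2*11 = 22.
m/(2*floor(log2(n))) = 1596/22 ≈ 72.5455.
floor = 72.
k = max(1, 72) = 72.

72


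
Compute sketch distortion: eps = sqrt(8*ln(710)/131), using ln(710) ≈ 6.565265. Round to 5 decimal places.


ln(710) ≈ 6.565265.
8*ln(N)/m ≈ 8*6.565265/131 ≈ 0.40093221.
eps = sqrt(0.40093221) ≈ 0.6331921 ≈ 0.63319.

0.63319


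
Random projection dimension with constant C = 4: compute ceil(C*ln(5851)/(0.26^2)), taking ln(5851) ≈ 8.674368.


ln(5851) ≈ 8.674368.
eps^2 = 0.26^2 = 0.0676.
C*ln(N)/eps^2 ≈ 4*8.674368/0.0676 ≈ 513.2762.
m = ceil(513.2762) = 514.

514


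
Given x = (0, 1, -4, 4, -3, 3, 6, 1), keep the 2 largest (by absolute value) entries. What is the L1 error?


Sorted |x_i| descending: [6, 4, 4, 3, 3, 1, 1, 0]
Keep top 2: [6, 4]
Tail entries: [4, 3, 3, 1, 1, 0]
L1 error = sum of tail = 12.

12


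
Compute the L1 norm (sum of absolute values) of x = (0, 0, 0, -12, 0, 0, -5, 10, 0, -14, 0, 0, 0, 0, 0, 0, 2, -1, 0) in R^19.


Non-zero entries: [(3, -12), (6, -5), (7, 10), (9, -14), (16, 2), (17, -1)]
Absolute values: [12, 5, 10, 14, 2, 1]
||x||_1 = sum = 44.

44


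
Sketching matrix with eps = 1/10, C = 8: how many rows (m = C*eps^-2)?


1/eps = 10.
(1/eps)^2 = 100.
m = 8*100 = 800.

800


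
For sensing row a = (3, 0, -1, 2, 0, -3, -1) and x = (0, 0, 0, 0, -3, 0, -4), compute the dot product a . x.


Non-zero terms: ['0*-3', '-1*-4']
Products: [0, 4]
y = sum = 4.

4


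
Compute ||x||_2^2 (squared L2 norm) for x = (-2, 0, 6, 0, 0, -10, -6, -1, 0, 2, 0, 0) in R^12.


Non-zero entries: [(0, -2), (2, 6), (5, -10), (6, -6), (7, -1), (9, 2)]
Squares: [4, 36, 100, 36, 1, 4]
||x||_2^2 = sum = 181.

181


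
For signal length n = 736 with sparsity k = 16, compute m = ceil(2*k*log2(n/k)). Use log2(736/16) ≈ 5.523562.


log2(n/k) = log2(736/16) ≈ 5.523562.
2*k*log2(n/k) ≈ 2*16*5.523562 = 176.753984.
m = ceil(176.753984) = 177.

177


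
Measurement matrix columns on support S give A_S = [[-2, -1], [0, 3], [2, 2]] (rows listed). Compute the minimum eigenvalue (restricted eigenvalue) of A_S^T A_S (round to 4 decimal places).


A_S^T A_S = [[8, 6], [6, 14]].
trace = 22.
det = 76.
disc = trace^2 - 4*det = 484 - 4*76 = 180.
sqrt(180) ≈ 13.416408.
lam_min = (22 - sqrt(180))/2 ≈ (22 - 13.416408)/2 = 4.291796 ≈ 4.2918.

4.2918


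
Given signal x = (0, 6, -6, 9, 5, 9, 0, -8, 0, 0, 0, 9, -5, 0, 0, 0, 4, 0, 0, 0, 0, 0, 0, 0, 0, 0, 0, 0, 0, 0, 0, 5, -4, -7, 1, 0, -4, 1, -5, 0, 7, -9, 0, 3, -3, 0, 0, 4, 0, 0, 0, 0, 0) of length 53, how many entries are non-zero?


Non-zero positions: [1, 2, 3, 4, 5, 7, 11, 12, 16, 31, 32, 33, 34, 36, 37, 38, 40, 41, 43, 44, 47].
Sparsity = 21.

21


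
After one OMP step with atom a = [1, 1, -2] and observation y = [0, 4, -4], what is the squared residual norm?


a^T a = 6.
a^T y = 12.
coeff = 12/6 = 2.
||r||^2 = 8.

8


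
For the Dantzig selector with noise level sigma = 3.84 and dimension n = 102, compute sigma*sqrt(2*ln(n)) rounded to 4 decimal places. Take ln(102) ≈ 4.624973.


ln(102) ≈ 4.624973.
2*ln(n) ≈ 9.249946.
sqrt(2*ln(n)) ≈ sqrt(9.249946) ≈ 3.041372.
threshold ≈ 3.84*3.041372 = 11.67886848 ≈ 11.6789.

11.6789


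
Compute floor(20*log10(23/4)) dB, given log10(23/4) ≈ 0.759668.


||x||/||e|| = 23/4.
log10(23/4) ≈ 0.759668.
20*log10(||x||/||e||) ≈ 20*0.759668 = 15.19336.
floor(15.19336) = 15.

15


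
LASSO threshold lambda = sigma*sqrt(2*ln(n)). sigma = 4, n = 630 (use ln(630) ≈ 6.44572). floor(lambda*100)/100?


ln(630) ≈ 6.44572.
2*ln(n) ≈ 12.89144.
sqrt(2*ln(n)) ≈ sqrt(12.89144) ≈ 3.590465.
lambda ≈ 4*3.590465 = 14.36186.
floor(lambda*100)/100 = 14.36.

14.36


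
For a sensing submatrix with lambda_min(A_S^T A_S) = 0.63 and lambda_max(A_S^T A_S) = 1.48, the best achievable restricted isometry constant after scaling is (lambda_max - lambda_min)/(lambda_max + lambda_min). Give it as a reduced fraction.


lambda_max - lambda_min = 1.48 - 0.63 = 0.85.
lambda_max + lambda_min = 1.48 + 0.63 = 2.11.
delta = 0.85/2.11 = 85/211.

85/211


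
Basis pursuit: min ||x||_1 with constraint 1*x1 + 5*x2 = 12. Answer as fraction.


Axis intercepts:
  x1 = 12, x2 = 0: L1 = 12
  x1 = 0, x2 = 12/5: L1 = 12/5
x* = (0, 12/5)
||x*||_1 = 12/5.

12/5


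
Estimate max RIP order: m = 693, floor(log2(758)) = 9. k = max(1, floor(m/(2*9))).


floor(log2(758)) = 9.
2*9 = 18.
m/(2*floor(log2(n))) = 693/18 ≈ 38.5.
floor = 38.
k = max(1, 38) = 38.

38


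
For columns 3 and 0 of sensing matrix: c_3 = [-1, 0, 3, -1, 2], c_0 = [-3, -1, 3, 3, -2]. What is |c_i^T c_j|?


Inner product: -1*-3 + 0*-1 + 3*3 + -1*3 + 2*-2
Products: [3, 0, 9, -3, -4]
Sum = 5.
|dot| = 5.

5


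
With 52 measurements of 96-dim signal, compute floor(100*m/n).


100*m/n = 100*52/96 ≈ 54.1667.
floor = 54.

54


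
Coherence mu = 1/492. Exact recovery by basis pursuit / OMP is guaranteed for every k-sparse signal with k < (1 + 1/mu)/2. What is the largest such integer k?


1/mu = 492.
1 + 1/mu = 493.
(1 + 1/mu)/2 = 246.5 is not an integer, so k_max = floor(246.5) = 246.

246


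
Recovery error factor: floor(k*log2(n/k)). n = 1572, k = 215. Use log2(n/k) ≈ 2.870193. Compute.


log2(n/k) = log2(1572/215) ≈ 2.870193.
k*log2(n/k) ≈ 215*2.870193 = 617.091495.
floor(617.091495) = 617.

617


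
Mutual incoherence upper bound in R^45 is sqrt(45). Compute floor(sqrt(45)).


6^2 = 36 <= 45 < 49 = 7^2, so 6 <= sqrt(45) < 7.
floor(sqrt(45)) = 6.

6


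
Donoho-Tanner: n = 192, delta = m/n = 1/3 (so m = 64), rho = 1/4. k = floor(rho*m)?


m = 1/3*192 = 64.
rho = 1/4.
rho*m = 1/4*64 = 16.
k = floor(16) = 16.

16


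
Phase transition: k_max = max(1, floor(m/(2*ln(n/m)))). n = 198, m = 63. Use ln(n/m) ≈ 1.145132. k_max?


n/m = 198/63 = 22/7.
ln(n/m) ≈ 1.145132.
2*ln(n/m) ≈ 2.290264.
m/(2*ln(n/m)) ≈ 63/2.290264 ≈ 27.5077.
floor = 27.
k_max = max(1, 27) = 27.

27


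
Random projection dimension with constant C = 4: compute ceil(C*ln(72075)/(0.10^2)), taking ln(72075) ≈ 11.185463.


ln(72075) ≈ 11.185463.
eps^2 = 0.10^2 = 0.01.
C*ln(N)/eps^2 ≈ 4*11.185463/0.01 ≈ 4474.1852.
m = ceil(4474.1852) = 4475.

4475


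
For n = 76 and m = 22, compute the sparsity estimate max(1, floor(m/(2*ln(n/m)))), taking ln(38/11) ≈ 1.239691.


n/m = 76/22 = 38/11.
ln(n/m) ≈ 1.239691.
2*ln(n/m) ≈ 2.479382.
m/(2*ln(n/m)) ≈ 22/2.479382 ≈ 8.8732.
floor = 8.
k_max = max(1, 8) = 8.

8


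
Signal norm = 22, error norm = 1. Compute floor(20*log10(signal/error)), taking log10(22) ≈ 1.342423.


||x||/||e|| = 22/1 = 22.
log10(22) ≈ 1.342423.
20*log10(||x||/||e||) ≈ 20*1.342423 = 26.84846.
floor(26.84846) = 26.

26


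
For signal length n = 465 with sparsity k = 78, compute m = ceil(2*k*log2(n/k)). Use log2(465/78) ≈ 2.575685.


log2(n/k) = log2(465/78) ≈ 2.575685.
2*k*log2(n/k) ≈ 2*78*2.575685 = 401.80686.
m = ceil(401.80686) = 402.

402


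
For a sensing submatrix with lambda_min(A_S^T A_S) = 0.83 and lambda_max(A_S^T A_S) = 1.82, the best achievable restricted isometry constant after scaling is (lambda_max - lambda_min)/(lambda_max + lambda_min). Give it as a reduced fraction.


lambda_max - lambda_min = 1.82 - 0.83 = 0.99.
lambda_max + lambda_min = 1.82 + 0.83 = 2.65.
delta = 0.99/2.65 = 99/265.

99/265


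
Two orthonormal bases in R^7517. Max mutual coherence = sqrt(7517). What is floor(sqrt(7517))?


86^2 = 7396 <= 7517 < 7569 = 87^2, so 86 <= sqrt(7517) < 87.
floor(sqrt(7517)) = 86.

86


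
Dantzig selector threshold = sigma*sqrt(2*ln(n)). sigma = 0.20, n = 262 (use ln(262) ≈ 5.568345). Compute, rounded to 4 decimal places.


ln(262) ≈ 5.568345.
2*ln(n) ≈ 11.13669.
sqrt(2*ln(n)) ≈ sqrt(11.13669) ≈ 3.337168.
threshold ≈ 0.20*3.337168 = 0.6674336 ≈ 0.6674.

0.6674


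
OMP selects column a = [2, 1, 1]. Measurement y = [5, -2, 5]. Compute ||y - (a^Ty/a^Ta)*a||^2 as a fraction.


a^T a = 6.
a^T y = 13.
coeff = 13/6 = 13/6.
||r||^2 = 155/6.

155/6


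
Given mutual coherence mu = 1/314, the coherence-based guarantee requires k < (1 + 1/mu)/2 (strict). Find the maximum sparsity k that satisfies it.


1/mu = 314.
1 + 1/mu = 315.
(1 + 1/mu)/2 = 157.5 is not an integer, so k_max = floor(157.5) = 157.

157


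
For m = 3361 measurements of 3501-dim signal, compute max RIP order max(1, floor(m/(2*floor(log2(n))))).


floor(log2(3501)) = 11.
2*11 = 22.
m/(2*floor(log2(n))) = 3361/22 ≈ 152.7727.
floor = 152.
k = max(1, 152) = 152.

152


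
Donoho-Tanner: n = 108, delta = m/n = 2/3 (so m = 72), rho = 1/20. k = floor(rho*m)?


m = 2/3*108 = 72.
rho = 1/20.
rho*m = 1/20*72 = 3.6.
k = floor(3.6) = 3.

3


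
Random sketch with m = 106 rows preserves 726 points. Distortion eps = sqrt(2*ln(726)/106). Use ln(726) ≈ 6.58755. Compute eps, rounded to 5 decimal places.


ln(726) ≈ 6.58755.
2*ln(N)/m ≈ 2*6.58755/106 ≈ 0.1242934.
eps = sqrt(0.1242934) ≈ 0.3525527 ≈ 0.35255.

0.35255


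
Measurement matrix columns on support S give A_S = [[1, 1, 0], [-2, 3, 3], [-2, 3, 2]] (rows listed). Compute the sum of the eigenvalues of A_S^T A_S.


Sum of eigenvalues of A_S^T A_S = trace(A_S^T A_S) = sum of squared column norms of A_S.
A_S^T A_S diagonal: [9, 19, 13].
trace = 9 + 19 + 13 = 41.

41


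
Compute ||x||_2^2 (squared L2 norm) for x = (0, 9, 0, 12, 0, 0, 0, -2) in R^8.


Non-zero entries: [(1, 9), (3, 12), (7, -2)]
Squares: [81, 144, 4]
||x||_2^2 = sum = 229.

229


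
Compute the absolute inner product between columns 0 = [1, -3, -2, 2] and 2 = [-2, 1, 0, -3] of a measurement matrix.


Inner product: 1*-2 + -3*1 + -2*0 + 2*-3
Products: [-2, -3, 0, -6]
Sum = -11.
|dot| = 11.

11


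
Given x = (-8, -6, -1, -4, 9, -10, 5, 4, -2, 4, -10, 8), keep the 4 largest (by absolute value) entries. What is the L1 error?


Sorted |x_i| descending: [10, 10, 9, 8, 8, 6, 5, 4, 4, 4, 2, 1]
Keep top 4: [10, 10, 9, 8]
Tail entries: [8, 6, 5, 4, 4, 4, 2, 1]
L1 error = sum of tail = 34.

34


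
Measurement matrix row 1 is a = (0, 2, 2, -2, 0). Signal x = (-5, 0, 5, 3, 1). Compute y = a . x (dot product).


Non-zero terms: ['0*-5', '2*5', '-2*3', '0*1']
Products: [0, 10, -6, 0]
y = sum = 4.

4


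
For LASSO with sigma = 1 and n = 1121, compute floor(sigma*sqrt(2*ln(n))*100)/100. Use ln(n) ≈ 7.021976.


ln(1121) ≈ 7.021976.
2*ln(n) ≈ 14.043952.
sqrt(2*ln(n)) ≈ sqrt(14.043952) ≈ 3.747526.
lambda ≈ 1*3.747526 = 3.747526.
floor(lambda*100)/100 = 3.74.

3.74


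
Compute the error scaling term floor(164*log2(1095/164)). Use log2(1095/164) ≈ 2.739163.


log2(n/k) = log2(1095/164) ≈ 2.739163.
k*log2(n/k) ≈ 164*2.739163 = 449.222732.
floor(449.222732) = 449.

449


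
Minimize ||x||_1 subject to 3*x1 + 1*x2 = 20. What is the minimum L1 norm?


Axis intercepts:
  x1 = 20/3, x2 = 0: L1 = 20/3
  x1 = 0, x2 = 20: L1 = 20
x* = (20/3, 0)
||x*||_1 = 20/3.

20/3


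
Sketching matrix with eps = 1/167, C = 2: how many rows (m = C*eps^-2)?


1/eps = 167.
(1/eps)^2 = 27889.
m = 2*27889 = 55778.

55778


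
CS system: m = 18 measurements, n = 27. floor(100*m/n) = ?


100*m/n = 100*18/27 ≈ 66.6667.
floor = 66.

66


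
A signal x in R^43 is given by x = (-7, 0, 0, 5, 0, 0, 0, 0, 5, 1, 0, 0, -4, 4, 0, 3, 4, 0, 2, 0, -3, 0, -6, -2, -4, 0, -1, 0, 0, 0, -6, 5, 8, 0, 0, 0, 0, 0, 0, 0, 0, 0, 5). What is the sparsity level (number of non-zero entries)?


Non-zero positions: [0, 3, 8, 9, 12, 13, 15, 16, 18, 20, 22, 23, 24, 26, 30, 31, 32, 42].
Sparsity = 18.

18


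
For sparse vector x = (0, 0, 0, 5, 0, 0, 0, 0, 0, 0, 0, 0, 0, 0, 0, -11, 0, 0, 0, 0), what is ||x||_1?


Non-zero entries: [(3, 5), (15, -11)]
Absolute values: [5, 11]
||x||_1 = sum = 16.

16


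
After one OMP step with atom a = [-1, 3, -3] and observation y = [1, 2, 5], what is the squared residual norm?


a^T a = 19.
a^T y = -10.
coeff = -10/19 = -10/19.
||r||^2 = 470/19.

470/19


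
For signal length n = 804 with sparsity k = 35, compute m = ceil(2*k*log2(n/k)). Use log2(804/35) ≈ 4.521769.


log2(n/k) = log2(804/35) ≈ 4.521769.
2*k*log2(n/k) ≈ 2*35*4.521769 = 316.52383.
m = ceil(316.52383) = 317.

317


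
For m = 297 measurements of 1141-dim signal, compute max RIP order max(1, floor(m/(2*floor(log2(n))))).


floor(log2(1141)) = 10.
2*10 = 20.
m/(2*floor(log2(n))) = 297/20 ≈ 14.85.
floor = 14.
k = max(1, 14) = 14.

14


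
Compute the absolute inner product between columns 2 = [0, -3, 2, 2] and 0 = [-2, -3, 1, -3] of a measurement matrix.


Inner product: 0*-2 + -3*-3 + 2*1 + 2*-3
Products: [0, 9, 2, -6]
Sum = 5.
|dot| = 5.

5


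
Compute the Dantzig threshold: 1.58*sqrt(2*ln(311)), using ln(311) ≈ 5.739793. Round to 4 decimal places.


ln(311) ≈ 5.739793.
2*ln(n) ≈ 11.479586.
sqrt(2*ln(n)) ≈ sqrt(11.479586) ≈ 3.388154.
threshold ≈ 1.58*3.388154 = 5.35328332 ≈ 5.3533.

5.3533


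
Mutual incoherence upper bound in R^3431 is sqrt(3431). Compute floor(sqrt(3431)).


58^2 = 3364 <= 3431 < 3481 = 59^2, so 58 <= sqrt(3431) < 59.
floor(sqrt(3431)) = 58.

58


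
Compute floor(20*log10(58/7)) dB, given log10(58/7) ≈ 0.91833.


||x||/||e|| = 58/7.
log10(58/7) ≈ 0.91833.
20*log10(||x||/||e||) ≈ 20*0.91833 = 18.3666.
floor(18.3666) = 18.

18


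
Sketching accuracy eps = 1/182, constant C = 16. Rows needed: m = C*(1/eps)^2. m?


1/eps = 182.
(1/eps)^2 = 33124.
m = 16*33124 = 529984.

529984


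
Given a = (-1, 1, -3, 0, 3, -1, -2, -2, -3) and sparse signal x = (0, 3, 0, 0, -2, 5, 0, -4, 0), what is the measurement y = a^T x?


Non-zero terms: ['1*3', '3*-2', '-1*5', '-2*-4']
Products: [3, -6, -5, 8]
y = sum = 0.

0


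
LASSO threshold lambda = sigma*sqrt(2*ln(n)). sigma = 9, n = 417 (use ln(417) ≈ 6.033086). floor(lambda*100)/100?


ln(417) ≈ 6.033086.
2*ln(n) ≈ 12.066172.
sqrt(2*ln(n)) ≈ sqrt(12.066172) ≈ 3.47364.
lambda ≈ 9*3.47364 = 31.26276.
floor(lambda*100)/100 = 31.26.

31.26


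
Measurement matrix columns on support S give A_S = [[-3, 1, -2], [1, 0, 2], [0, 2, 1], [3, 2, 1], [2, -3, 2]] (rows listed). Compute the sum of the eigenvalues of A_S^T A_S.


Sum of eigenvalues of A_S^T A_S = trace(A_S^T A_S) = sum of squared column norms of A_S.
A_S^T A_S diagonal: [23, 18, 14].
trace = 23 + 18 + 14 = 55.

55


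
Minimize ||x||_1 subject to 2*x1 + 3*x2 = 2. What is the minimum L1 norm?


Axis intercepts:
  x1 = 1, x2 = 0: L1 = 1
  x1 = 0, x2 = 2/3: L1 = 2/3
x* = (0, 2/3)
||x*||_1 = 2/3.

2/3


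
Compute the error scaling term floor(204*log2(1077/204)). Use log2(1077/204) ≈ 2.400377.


log2(n/k) = log2(1077/204) ≈ 2.400377.
k*log2(n/k) ≈ 204*2.400377 = 489.676908.
floor(489.676908) = 489.

489


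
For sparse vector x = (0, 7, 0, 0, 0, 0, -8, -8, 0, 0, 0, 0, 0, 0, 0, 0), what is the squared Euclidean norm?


Non-zero entries: [(1, 7), (6, -8), (7, -8)]
Squares: [49, 64, 64]
||x||_2^2 = sum = 177.

177


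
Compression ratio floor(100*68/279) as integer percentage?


100*m/n = 100*68/279 ≈ 24.3728.
floor = 24.

24


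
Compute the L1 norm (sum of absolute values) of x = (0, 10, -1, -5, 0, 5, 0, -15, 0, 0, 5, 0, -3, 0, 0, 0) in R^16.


Non-zero entries: [(1, 10), (2, -1), (3, -5), (5, 5), (7, -15), (10, 5), (12, -3)]
Absolute values: [10, 1, 5, 5, 15, 5, 3]
||x||_1 = sum = 44.

44


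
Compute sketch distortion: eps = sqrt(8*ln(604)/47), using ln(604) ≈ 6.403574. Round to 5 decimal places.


ln(604) ≈ 6.403574.
8*ln(N)/m ≈ 8*6.403574/47 ≈ 1.08997004.
eps = sqrt(1.08997004) ≈ 1.0440163 ≈ 1.04402.

1.04402


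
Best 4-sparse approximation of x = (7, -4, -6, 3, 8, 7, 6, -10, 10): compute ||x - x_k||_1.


Sorted |x_i| descending: [10, 10, 8, 7, 7, 6, 6, 4, 3]
Keep top 4: [10, 10, 8, 7]
Tail entries: [7, 6, 6, 4, 3]
L1 error = sum of tail = 26.

26


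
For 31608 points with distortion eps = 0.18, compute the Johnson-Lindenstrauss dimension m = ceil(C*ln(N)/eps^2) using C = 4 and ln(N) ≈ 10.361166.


ln(31608) ≈ 10.361166.
eps^2 = 0.18^2 = 0.0324.
C*ln(N)/eps^2 ≈ 4*10.361166/0.0324 ≈ 1279.1563.
m = ceil(1279.1563) = 1280.

1280


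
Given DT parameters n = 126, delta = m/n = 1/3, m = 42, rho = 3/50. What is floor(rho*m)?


m = 1/3*126 = 42.
rho = 3/50.
rho*m = 3/50*42 = 2.52.
k = floor(2.52) = 2.

2


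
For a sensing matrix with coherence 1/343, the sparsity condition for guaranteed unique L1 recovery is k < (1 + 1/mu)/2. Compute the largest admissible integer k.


1/mu = 343.
1 + 1/mu = 344.
(1 + 1/mu)/2 = 172 is an integer and the inequality is strict, so k_max = 172 - 1 = 171.

171


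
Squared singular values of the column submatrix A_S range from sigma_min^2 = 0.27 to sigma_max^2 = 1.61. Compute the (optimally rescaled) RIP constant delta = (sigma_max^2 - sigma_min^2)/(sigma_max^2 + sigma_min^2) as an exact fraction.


lambda_max - lambda_min = 1.61 - 0.27 = 1.34.
lambda_max + lambda_min = 1.61 + 0.27 = 1.88.
delta = 1.34/1.88 = 134/188 = 67/94.

67/94


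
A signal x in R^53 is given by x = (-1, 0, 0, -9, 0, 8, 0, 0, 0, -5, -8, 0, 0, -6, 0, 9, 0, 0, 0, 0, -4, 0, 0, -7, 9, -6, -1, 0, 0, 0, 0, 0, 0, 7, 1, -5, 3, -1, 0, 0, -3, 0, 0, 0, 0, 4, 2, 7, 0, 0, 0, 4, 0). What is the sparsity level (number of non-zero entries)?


Non-zero positions: [0, 3, 5, 9, 10, 13, 15, 20, 23, 24, 25, 26, 33, 34, 35, 36, 37, 40, 45, 46, 47, 51].
Sparsity = 22.

22


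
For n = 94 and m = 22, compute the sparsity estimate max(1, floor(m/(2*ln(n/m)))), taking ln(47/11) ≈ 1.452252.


n/m = 94/22 = 47/11.
ln(n/m) ≈ 1.452252.
2*ln(n/m) ≈ 2.904504.
m/(2*ln(n/m)) ≈ 22/2.904504 ≈ 7.5744.
floor = 7.
k_max = max(1, 7) = 7.

7


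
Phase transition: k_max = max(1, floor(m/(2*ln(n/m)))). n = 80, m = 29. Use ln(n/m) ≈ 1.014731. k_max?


n/m = 80/29.
ln(n/m) ≈ 1.014731.
2*ln(n/m) ≈ 2.029462.
m/(2*ln(n/m)) ≈ 29/2.029462 ≈ 14.2895.
floor = 14.
k_max = max(1, 14) = 14.

14


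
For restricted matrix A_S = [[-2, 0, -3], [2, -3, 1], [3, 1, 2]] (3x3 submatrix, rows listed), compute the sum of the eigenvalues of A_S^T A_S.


Sum of eigenvalues of A_S^T A_S = trace(A_S^T A_S) = sum of squared column norms of A_S.
A_S^T A_S diagonal: [17, 10, 14].
trace = 17 + 10 + 14 = 41.

41


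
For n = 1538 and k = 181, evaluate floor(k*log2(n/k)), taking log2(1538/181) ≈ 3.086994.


log2(n/k) = log2(1538/181) ≈ 3.086994.
k*log2(n/k) ≈ 181*3.086994 = 558.745914.
floor(558.745914) = 558.

558


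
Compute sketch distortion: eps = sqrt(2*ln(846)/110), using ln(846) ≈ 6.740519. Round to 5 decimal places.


ln(846) ≈ 6.740519.
2*ln(N)/m ≈ 2*6.740519/110 ≈ 0.12255489.
eps = sqrt(0.12255489) ≈ 0.3500784 ≈ 0.35008.

0.35008


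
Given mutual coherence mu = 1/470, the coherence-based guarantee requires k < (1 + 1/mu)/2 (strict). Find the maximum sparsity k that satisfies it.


1/mu = 470.
1 + 1/mu = 471.
(1 + 1/mu)/2 = 235.5 is not an integer, so k_max = floor(235.5) = 235.

235


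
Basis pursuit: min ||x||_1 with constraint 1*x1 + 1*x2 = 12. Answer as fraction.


Axis intercepts:
  x1 = 12, x2 = 0: L1 = 12
  x1 = 0, x2 = 12: L1 = 12
x* = (12, 0)
||x*||_1 = 12.

12


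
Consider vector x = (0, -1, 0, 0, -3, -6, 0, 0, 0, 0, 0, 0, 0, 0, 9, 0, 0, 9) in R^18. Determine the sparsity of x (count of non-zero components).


Non-zero positions: [1, 4, 5, 14, 17].
Sparsity = 5.

5


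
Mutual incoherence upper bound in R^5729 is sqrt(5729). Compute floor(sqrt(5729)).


75^2 = 5625 <= 5729 < 5776 = 76^2, so 75 <= sqrt(5729) < 76.
floor(sqrt(5729)) = 75.

75


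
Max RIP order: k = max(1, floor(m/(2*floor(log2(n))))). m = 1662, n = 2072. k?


floor(log2(2072)) = 11.
2*11 = 22.
m/(2*floor(log2(n))) = 1662/22 ≈ 75.5455.
floor = 75.
k = max(1, 75) = 75.

75


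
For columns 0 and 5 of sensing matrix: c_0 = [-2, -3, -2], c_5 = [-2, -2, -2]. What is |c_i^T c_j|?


Inner product: -2*-2 + -3*-2 + -2*-2
Products: [4, 6, 4]
Sum = 14.
|dot| = 14.

14


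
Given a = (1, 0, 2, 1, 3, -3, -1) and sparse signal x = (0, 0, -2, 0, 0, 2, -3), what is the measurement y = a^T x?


Non-zero terms: ['2*-2', '-3*2', '-1*-3']
Products: [-4, -6, 3]
y = sum = -7.

-7
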